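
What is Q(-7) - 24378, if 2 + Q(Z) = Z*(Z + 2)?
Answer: -24345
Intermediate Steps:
Q(Z) = -2 + Z*(2 + Z) (Q(Z) = -2 + Z*(Z + 2) = -2 + Z*(2 + Z))
Q(-7) - 24378 = (-2 + (-7)² + 2*(-7)) - 24378 = (-2 + 49 - 14) - 24378 = 33 - 24378 = -24345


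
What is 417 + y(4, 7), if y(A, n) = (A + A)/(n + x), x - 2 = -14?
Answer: 2077/5 ≈ 415.40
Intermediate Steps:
x = -12 (x = 2 - 14 = -12)
y(A, n) = 2*A/(-12 + n) (y(A, n) = (A + A)/(n - 12) = (2*A)/(-12 + n) = 2*A/(-12 + n))
417 + y(4, 7) = 417 + 2*4/(-12 + 7) = 417 + 2*4/(-5) = 417 + 2*4*(-1/5) = 417 - 8/5 = 2077/5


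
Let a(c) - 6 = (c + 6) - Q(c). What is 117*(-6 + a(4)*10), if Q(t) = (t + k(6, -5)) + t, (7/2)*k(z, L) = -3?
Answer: 67626/7 ≈ 9660.9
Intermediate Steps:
k(z, L) = -6/7 (k(z, L) = (2/7)*(-3) = -6/7)
Q(t) = -6/7 + 2*t (Q(t) = (t - 6/7) + t = (-6/7 + t) + t = -6/7 + 2*t)
a(c) = 90/7 - c (a(c) = 6 + ((c + 6) - (-6/7 + 2*c)) = 6 + ((6 + c) + (6/7 - 2*c)) = 6 + (48/7 - c) = 90/7 - c)
117*(-6 + a(4)*10) = 117*(-6 + (90/7 - 1*4)*10) = 117*(-6 + (90/7 - 4)*10) = 117*(-6 + (62/7)*10) = 117*(-6 + 620/7) = 117*(578/7) = 67626/7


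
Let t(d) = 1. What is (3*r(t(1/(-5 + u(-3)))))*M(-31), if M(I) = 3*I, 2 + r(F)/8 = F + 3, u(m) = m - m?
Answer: -4464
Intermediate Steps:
u(m) = 0
r(F) = 8 + 8*F (r(F) = -16 + 8*(F + 3) = -16 + 8*(3 + F) = -16 + (24 + 8*F) = 8 + 8*F)
(3*r(t(1/(-5 + u(-3)))))*M(-31) = (3*(8 + 8*1))*(3*(-31)) = (3*(8 + 8))*(-93) = (3*16)*(-93) = 48*(-93) = -4464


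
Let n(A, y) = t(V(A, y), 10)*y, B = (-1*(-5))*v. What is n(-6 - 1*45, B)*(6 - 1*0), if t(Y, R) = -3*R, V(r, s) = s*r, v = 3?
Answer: -2700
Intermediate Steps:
V(r, s) = r*s
B = 15 (B = -1*(-5)*3 = 5*3 = 15)
n(A, y) = -30*y (n(A, y) = (-3*10)*y = -30*y)
n(-6 - 1*45, B)*(6 - 1*0) = (-30*15)*(6 - 1*0) = -450*(6 + 0) = -450*6 = -2700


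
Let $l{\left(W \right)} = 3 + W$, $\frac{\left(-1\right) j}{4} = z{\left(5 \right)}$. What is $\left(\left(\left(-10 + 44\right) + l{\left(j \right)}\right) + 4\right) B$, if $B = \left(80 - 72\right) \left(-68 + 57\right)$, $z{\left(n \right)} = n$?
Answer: $-1848$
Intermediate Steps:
$j = -20$ ($j = \left(-4\right) 5 = -20$)
$B = -88$ ($B = 8 \left(-11\right) = -88$)
$\left(\left(\left(-10 + 44\right) + l{\left(j \right)}\right) + 4\right) B = \left(\left(\left(-10 + 44\right) + \left(3 - 20\right)\right) + 4\right) \left(-88\right) = \left(\left(34 - 17\right) + 4\right) \left(-88\right) = \left(17 + 4\right) \left(-88\right) = 21 \left(-88\right) = -1848$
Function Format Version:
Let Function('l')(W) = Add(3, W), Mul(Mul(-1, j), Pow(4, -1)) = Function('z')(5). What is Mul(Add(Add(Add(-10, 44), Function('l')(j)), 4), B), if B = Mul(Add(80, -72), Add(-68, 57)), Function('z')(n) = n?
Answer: -1848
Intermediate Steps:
j = -20 (j = Mul(-4, 5) = -20)
B = -88 (B = Mul(8, -11) = -88)
Mul(Add(Add(Add(-10, 44), Function('l')(j)), 4), B) = Mul(Add(Add(Add(-10, 44), Add(3, -20)), 4), -88) = Mul(Add(Add(34, -17), 4), -88) = Mul(Add(17, 4), -88) = Mul(21, -88) = -1848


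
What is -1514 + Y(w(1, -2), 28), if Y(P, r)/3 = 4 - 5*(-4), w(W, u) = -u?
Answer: -1442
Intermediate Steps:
Y(P, r) = 72 (Y(P, r) = 3*(4 - 5*(-4)) = 3*(4 + 20) = 3*24 = 72)
-1514 + Y(w(1, -2), 28) = -1514 + 72 = -1442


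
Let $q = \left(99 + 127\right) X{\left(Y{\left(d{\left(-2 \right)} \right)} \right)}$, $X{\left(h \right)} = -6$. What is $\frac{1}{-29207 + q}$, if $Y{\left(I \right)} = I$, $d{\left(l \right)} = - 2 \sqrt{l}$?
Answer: $- \frac{1}{30563} \approx -3.2719 \cdot 10^{-5}$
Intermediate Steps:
$q = -1356$ ($q = \left(99 + 127\right) \left(-6\right) = 226 \left(-6\right) = -1356$)
$\frac{1}{-29207 + q} = \frac{1}{-29207 - 1356} = \frac{1}{-30563} = - \frac{1}{30563}$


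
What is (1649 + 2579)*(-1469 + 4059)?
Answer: 10950520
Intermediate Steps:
(1649 + 2579)*(-1469 + 4059) = 4228*2590 = 10950520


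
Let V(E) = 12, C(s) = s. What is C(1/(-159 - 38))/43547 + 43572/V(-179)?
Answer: 31149473928/8578759 ≈ 3631.0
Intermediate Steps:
C(1/(-159 - 38))/43547 + 43572/V(-179) = 1/(-159 - 38*43547) + 43572/12 = (1/43547)/(-197) + 43572*(1/12) = -1/197*1/43547 + 3631 = -1/8578759 + 3631 = 31149473928/8578759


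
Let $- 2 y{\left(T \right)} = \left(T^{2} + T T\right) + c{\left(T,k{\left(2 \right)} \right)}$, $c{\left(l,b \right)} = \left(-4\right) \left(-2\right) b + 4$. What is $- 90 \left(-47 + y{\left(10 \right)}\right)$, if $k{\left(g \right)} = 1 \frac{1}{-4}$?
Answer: $13320$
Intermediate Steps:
$k{\left(g \right)} = - \frac{1}{4}$ ($k{\left(g \right)} = 1 \left(- \frac{1}{4}\right) = - \frac{1}{4}$)
$c{\left(l,b \right)} = 4 + 8 b$ ($c{\left(l,b \right)} = 8 b + 4 = 4 + 8 b$)
$y{\left(T \right)} = -1 - T^{2}$ ($y{\left(T \right)} = - \frac{\left(T^{2} + T T\right) + \left(4 + 8 \left(- \frac{1}{4}\right)\right)}{2} = - \frac{\left(T^{2} + T^{2}\right) + \left(4 - 2\right)}{2} = - \frac{2 T^{2} + 2}{2} = - \frac{2 + 2 T^{2}}{2} = -1 - T^{2}$)
$- 90 \left(-47 + y{\left(10 \right)}\right) = - 90 \left(-47 - 101\right) = \left(-90\right) \left(-148\right) = 13320$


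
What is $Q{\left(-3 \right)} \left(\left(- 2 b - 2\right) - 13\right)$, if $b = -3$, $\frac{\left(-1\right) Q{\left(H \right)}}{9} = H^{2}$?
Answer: $729$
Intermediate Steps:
$Q{\left(H \right)} = - 9 H^{2}$
$Q{\left(-3 \right)} \left(\left(- 2 b - 2\right) - 13\right) = - 9 \left(-3\right)^{2} \left(\left(\left(-2\right) \left(-3\right) - 2\right) - 13\right) = \left(-9\right) 9 \left(\left(6 - 2\right) - 13\right) = - 81 \left(4 - 13\right) = \left(-81\right) \left(-9\right) = 729$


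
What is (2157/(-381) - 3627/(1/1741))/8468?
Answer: -2746424/3683 ≈ -745.70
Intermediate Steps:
(2157/(-381) - 3627/(1/1741))/8468 = (2157*(-1/381) - 3627/1/1741)*(1/8468) = (-719/127 - 3627*1741)*(1/8468) = (-719/127 - 6314607)*(1/8468) = -801955808/127*1/8468 = -2746424/3683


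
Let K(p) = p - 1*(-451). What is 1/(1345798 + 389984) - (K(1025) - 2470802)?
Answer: 4286211622933/1735782 ≈ 2.4693e+6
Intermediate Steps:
K(p) = 451 + p (K(p) = p + 451 = 451 + p)
1/(1345798 + 389984) - (K(1025) - 2470802) = 1/(1345798 + 389984) - ((451 + 1025) - 2470802) = 1/1735782 - (1476 - 2470802) = 1/1735782 - 1*(-2469326) = 1/1735782 + 2469326 = 4286211622933/1735782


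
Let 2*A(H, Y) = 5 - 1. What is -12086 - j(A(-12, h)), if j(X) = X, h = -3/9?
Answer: -12088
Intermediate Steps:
h = -⅓ (h = -3*⅑ = -⅓ ≈ -0.33333)
A(H, Y) = 2 (A(H, Y) = (5 - 1)/2 = (½)*4 = 2)
-12086 - j(A(-12, h)) = -12086 - 1*2 = -12086 - 2 = -12088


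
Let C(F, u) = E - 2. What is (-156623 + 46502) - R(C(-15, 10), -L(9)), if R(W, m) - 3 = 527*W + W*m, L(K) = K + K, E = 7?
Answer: -112669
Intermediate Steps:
L(K) = 2*K
C(F, u) = 5 (C(F, u) = 7 - 2 = 5)
R(W, m) = 3 + 527*W + W*m (R(W, m) = 3 + (527*W + W*m) = 3 + 527*W + W*m)
(-156623 + 46502) - R(C(-15, 10), -L(9)) = (-156623 + 46502) - (3 + 527*5 + 5*(-2*9)) = -110121 - (3 + 2635 + 5*(-1*18)) = -110121 - (3 + 2635 + 5*(-18)) = -110121 - (3 + 2635 - 90) = -110121 - 1*2548 = -110121 - 2548 = -112669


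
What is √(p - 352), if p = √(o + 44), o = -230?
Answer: √(-352 + I*√186) ≈ 0.3634 + 18.765*I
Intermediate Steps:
p = I*√186 (p = √(-230 + 44) = √(-186) = I*√186 ≈ 13.638*I)
√(p - 352) = √(I*√186 - 352) = √(-352 + I*√186)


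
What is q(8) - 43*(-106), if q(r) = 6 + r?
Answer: 4572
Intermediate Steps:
q(8) - 43*(-106) = (6 + 8) - 43*(-106) = 14 + 4558 = 4572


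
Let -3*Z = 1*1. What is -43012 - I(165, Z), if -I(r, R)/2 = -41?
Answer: -43094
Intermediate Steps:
Z = -⅓ (Z = -1/3 = -⅓*1 = -⅓ ≈ -0.33333)
I(r, R) = 82 (I(r, R) = -2*(-41) = 82)
-43012 - I(165, Z) = -43012 - 1*82 = -43012 - 82 = -43094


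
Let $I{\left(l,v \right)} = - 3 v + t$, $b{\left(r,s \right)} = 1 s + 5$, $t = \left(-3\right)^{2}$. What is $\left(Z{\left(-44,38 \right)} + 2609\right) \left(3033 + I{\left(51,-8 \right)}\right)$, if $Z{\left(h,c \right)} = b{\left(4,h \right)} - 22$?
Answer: $7812168$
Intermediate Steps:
$t = 9$
$b{\left(r,s \right)} = 5 + s$ ($b{\left(r,s \right)} = s + 5 = 5 + s$)
$I{\left(l,v \right)} = 9 - 3 v$ ($I{\left(l,v \right)} = - 3 v + 9 = 9 - 3 v$)
$Z{\left(h,c \right)} = -17 + h$ ($Z{\left(h,c \right)} = \left(5 + h\right) - 22 = -17 + h$)
$\left(Z{\left(-44,38 \right)} + 2609\right) \left(3033 + I{\left(51,-8 \right)}\right) = \left(\left(-17 - 44\right) + 2609\right) \left(3033 + \left(9 - -24\right)\right) = \left(-61 + 2609\right) \left(3033 + \left(9 + 24\right)\right) = 2548 \left(3033 + 33\right) = 2548 \cdot 3066 = 7812168$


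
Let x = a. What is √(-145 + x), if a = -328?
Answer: I*√473 ≈ 21.749*I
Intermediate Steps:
x = -328
√(-145 + x) = √(-145 - 328) = √(-473) = I*√473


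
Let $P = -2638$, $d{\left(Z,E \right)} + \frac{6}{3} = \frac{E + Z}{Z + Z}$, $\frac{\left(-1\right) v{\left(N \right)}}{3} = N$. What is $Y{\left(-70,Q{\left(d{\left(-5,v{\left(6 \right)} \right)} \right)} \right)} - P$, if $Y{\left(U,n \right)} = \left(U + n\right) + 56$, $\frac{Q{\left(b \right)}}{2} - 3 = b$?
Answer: $\frac{13153}{5} \approx 2630.6$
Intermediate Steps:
$v{\left(N \right)} = - 3 N$
$d{\left(Z,E \right)} = -2 + \frac{E + Z}{2 Z}$ ($d{\left(Z,E \right)} = -2 + \frac{E + Z}{Z + Z} = -2 + \frac{E + Z}{2 Z}$)
$Q{\left(b \right)} = 6 + 2 b$
$Y{\left(U,n \right)} = 56 + U + n$
$Y{\left(-70,Q{\left(d{\left(-5,v{\left(6 \right)} \right)} \right)} \right)} - P = \left(56 - 70 + \left(6 + 2 \frac{\left(-3\right) 6 - -15}{2 \left(-5\right)}\right)\right) - -2638 = \left(56 - 70 + \left(6 + 2 \cdot \frac{1}{2} \left(- \frac{1}{5}\right) \left(-18 + 15\right)\right)\right) + 2638 = \left(56 - 70 + \left(6 + 2 \cdot \frac{1}{2} \left(- \frac{1}{5}\right) \left(-3\right)\right)\right) + 2638 = \left(56 - 70 + \left(6 + 2 \cdot \frac{3}{10}\right)\right) + 2638 = \left(56 - 70 + \left(6 + \frac{3}{5}\right)\right) + 2638 = \left(56 - 70 + \frac{33}{5}\right) + 2638 = - \frac{37}{5} + 2638 = \frac{13153}{5}$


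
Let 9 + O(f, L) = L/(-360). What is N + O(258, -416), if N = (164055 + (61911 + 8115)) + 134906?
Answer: 16604062/45 ≈ 3.6898e+5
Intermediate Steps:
O(f, L) = -9 - L/360 (O(f, L) = -9 + L/(-360) = -9 + L*(-1/360) = -9 - L/360)
N = 368987 (N = (164055 + 70026) + 134906 = 234081 + 134906 = 368987)
N + O(258, -416) = 368987 + (-9 - 1/360*(-416)) = 368987 + (-9 + 52/45) = 368987 - 353/45 = 16604062/45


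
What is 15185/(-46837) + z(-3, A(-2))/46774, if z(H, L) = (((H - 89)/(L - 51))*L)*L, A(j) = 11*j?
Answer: -3554546781/11423216441 ≈ -0.31117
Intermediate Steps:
z(H, L) = L²*(-89 + H)/(-51 + L) (z(H, L) = (((-89 + H)/(-51 + L))*L)*L = (L*(-89 + H)/(-51 + L))*L = L²*(-89 + H)/(-51 + L))
15185/(-46837) + z(-3, A(-2))/46774 = 15185/(-46837) + ((11*(-2))²*(-89 - 3)/(-51 + 11*(-2)))/46774 = 15185*(-1/46837) + ((-22)²*(-92)/(-51 - 22))*(1/46774) = -15185/46837 + (484*(-92)/(-73))*(1/46774) = -15185/46837 + (484*(-1/73)*(-92))*(1/46774) = -15185/46837 + (44528/73)*(1/46774) = -15185/46837 + 22264/1707251 = -3554546781/11423216441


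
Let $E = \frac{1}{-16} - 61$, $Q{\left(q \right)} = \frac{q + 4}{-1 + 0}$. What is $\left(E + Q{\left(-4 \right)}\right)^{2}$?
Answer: $\frac{954529}{256} \approx 3728.6$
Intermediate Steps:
$Q{\left(q \right)} = -4 - q$ ($Q{\left(q \right)} = \frac{4 + q}{-1} = \left(4 + q\right) \left(-1\right) = -4 - q$)
$E = - \frac{977}{16}$ ($E = - \frac{1}{16} - 61 = - \frac{977}{16} \approx -61.063$)
$\left(E + Q{\left(-4 \right)}\right)^{2} = \left(- \frac{977}{16} - 0\right)^{2} = \left(- \frac{977}{16} + \left(-4 + 4\right)\right)^{2} = \left(- \frac{977}{16} + 0\right)^{2} = \left(- \frac{977}{16}\right)^{2} = \frac{954529}{256}$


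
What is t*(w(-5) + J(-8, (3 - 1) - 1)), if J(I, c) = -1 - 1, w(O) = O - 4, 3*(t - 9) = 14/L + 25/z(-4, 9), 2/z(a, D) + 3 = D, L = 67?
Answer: -75328/201 ≈ -374.77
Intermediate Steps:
z(a, D) = 2/(-3 + D)
t = 6848/201 (t = 9 + (14/67 + 25/((2/(-3 + 9))))/3 = 9 + (14*(1/67) + 25/((2/6)))/3 = 9 + (14/67 + 25/((2*(⅙))))/3 = 9 + (14/67 + 25/(⅓))/3 = 9 + (14/67 + 25*3)/3 = 9 + (14/67 + 75)/3 = 9 + (⅓)*(5039/67) = 9 + 5039/201 = 6848/201 ≈ 34.070)
w(O) = -4 + O
J(I, c) = -2
t*(w(-5) + J(-8, (3 - 1) - 1)) = 6848*((-4 - 5) - 2)/201 = 6848*(-9 - 2)/201 = (6848/201)*(-11) = -75328/201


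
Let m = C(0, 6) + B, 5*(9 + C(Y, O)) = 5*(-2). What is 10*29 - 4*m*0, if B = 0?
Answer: 290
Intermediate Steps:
C(Y, O) = -11 (C(Y, O) = -9 + (5*(-2))/5 = -9 + (1/5)*(-10) = -9 - 2 = -11)
m = -11 (m = -11 + 0 = -11)
10*29 - 4*m*0 = 10*29 - 4*(-11)*0 = 290 + 44*0 = 290 + 0 = 290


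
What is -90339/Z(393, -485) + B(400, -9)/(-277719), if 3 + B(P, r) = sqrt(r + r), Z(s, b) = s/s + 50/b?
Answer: -270402122624/2684617 - I*sqrt(2)/92573 ≈ -1.0072e+5 - 1.5277e-5*I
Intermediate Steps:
Z(s, b) = 1 + 50/b
B(P, r) = -3 + sqrt(2)*sqrt(r) (B(P, r) = -3 + sqrt(r + r) = -3 + sqrt(2*r) = -3 + sqrt(2)*sqrt(r))
-90339/Z(393, -485) + B(400, -9)/(-277719) = -90339*(-485/(50 - 485)) + (-3 + sqrt(2)*sqrt(-9))/(-277719) = -90339/((-1/485*(-435))) + (-3 + sqrt(2)*(3*I))*(-1/277719) = -90339/87/97 + (-3 + 3*I*sqrt(2))*(-1/277719) = -90339*97/87 + (1/92573 - I*sqrt(2)/92573) = -2920961/29 + (1/92573 - I*sqrt(2)/92573) = -270402122624/2684617 - I*sqrt(2)/92573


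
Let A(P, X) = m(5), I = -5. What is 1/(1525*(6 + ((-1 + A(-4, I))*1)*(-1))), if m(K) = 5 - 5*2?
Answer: 1/18300 ≈ 5.4645e-5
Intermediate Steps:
m(K) = -5 (m(K) = 5 - 10 = -5)
A(P, X) = -5
1/(1525*(6 + ((-1 + A(-4, I))*1)*(-1))) = 1/(1525*(6 + ((-1 - 5)*1)*(-1))) = 1/(1525*(6 - 6*1*(-1))) = 1/(1525*(6 - 6*(-1))) = 1/(1525*(6 + 6)) = 1/(1525*12) = 1/18300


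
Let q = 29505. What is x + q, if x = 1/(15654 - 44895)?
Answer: 862755704/29241 ≈ 29505.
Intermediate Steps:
x = -1/29241 (x = 1/(-29241) = -1/29241 ≈ -3.4199e-5)
x + q = -1/29241 + 29505 = 862755704/29241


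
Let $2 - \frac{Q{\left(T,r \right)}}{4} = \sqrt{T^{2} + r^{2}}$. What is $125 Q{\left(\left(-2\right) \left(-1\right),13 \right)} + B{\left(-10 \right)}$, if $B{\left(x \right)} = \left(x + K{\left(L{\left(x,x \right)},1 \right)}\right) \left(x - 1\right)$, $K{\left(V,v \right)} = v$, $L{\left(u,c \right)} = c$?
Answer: $1099 - 500 \sqrt{173} \approx -5477.5$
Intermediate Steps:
$Q{\left(T,r \right)} = 8 - 4 \sqrt{T^{2} + r^{2}}$
$B{\left(x \right)} = \left(1 + x\right) \left(-1 + x\right)$ ($B{\left(x \right)} = \left(x + 1\right) \left(x - 1\right) = \left(1 + x\right) \left(-1 + x\right)$)
$125 Q{\left(\left(-2\right) \left(-1\right),13 \right)} + B{\left(-10 \right)} = 125 \left(8 - 4 \sqrt{\left(\left(-2\right) \left(-1\right)\right)^{2} + 13^{2}}\right) - \left(1 - \left(-10\right)^{2}\right) = 125 \left(8 - 4 \sqrt{2^{2} + 169}\right) + \left(-1 + 100\right) = 125 \left(8 - 4 \sqrt{4 + 169}\right) + 99 = 125 \left(8 - 4 \sqrt{173}\right) + 99 = \left(1000 - 500 \sqrt{173}\right) + 99 = 1099 - 500 \sqrt{173}$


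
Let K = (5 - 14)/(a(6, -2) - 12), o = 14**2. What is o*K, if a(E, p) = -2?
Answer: 126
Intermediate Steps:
o = 196
K = 9/14 (K = (5 - 14)/(-2 - 12) = -9/(-14) = -9*(-1/14) = 9/14 ≈ 0.64286)
o*K = 196*(9/14) = 126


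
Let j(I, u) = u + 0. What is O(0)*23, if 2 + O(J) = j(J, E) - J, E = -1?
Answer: -69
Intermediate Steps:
j(I, u) = u
O(J) = -3 - J (O(J) = -2 + (-1 - J) = -3 - J)
O(0)*23 = (-3 - 1*0)*23 = (-3 + 0)*23 = -3*23 = -69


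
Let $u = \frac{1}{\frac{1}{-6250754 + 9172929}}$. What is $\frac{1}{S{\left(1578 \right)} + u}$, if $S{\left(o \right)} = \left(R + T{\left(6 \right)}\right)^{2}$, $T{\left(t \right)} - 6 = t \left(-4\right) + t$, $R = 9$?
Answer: $\frac{1}{2922184} \approx 3.4221 \cdot 10^{-7}$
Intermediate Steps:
$T{\left(t \right)} = 6 - 3 t$ ($T{\left(t \right)} = 6 + \left(t \left(-4\right) + t\right) = 6 + \left(- 4 t + t\right) = 6 - 3 t$)
$u = 2922175$ ($u = \frac{1}{\frac{1}{2922175}} = 2922175$)
$S{\left(o \right)} = 9$ ($S{\left(o \right)} = \left(9 + \left(6 - 18\right)\right)^{2} = \left(9 - 12\right)^{2} = \left(-3\right)^{2} = 9$)
$\frac{1}{S{\left(1578 \right)} + u} = \frac{1}{9 + 2922175} = \frac{1}{2922184}$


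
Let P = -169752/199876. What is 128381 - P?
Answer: 6415112627/49969 ≈ 1.2838e+5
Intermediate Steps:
P = -42438/49969 (P = -169752*1/199876 = -42438/49969 ≈ -0.84929)
128381 - P = 128381 - 1*(-42438/49969) = 128381 + 42438/49969 = 6415112627/49969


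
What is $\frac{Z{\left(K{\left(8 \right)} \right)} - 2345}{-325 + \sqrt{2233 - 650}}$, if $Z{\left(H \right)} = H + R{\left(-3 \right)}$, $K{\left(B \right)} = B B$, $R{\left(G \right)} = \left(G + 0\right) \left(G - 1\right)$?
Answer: $\frac{737425}{104042} + \frac{2269 \sqrt{1583}}{104042} \approx 7.9555$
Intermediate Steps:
$R{\left(G \right)} = G \left(-1 + G\right)$
$K{\left(B \right)} = B^{2}$
$Z{\left(H \right)} = 12 + H$ ($Z{\left(H \right)} = H - 3 \left(-1 - 3\right) = H - -12 = H + 12 = 12 + H$)
$\frac{Z{\left(K{\left(8 \right)} \right)} - 2345}{-325 + \sqrt{2233 - 650}} = \frac{\left(12 + 8^{2}\right) - 2345}{-325 + \sqrt{2233 - 650}} = \frac{\left(12 + 64\right) - 2345}{-325 + \sqrt{1583}} = \frac{76 - 2345}{-325 + \sqrt{1583}} = - \frac{2269}{-325 + \sqrt{1583}}$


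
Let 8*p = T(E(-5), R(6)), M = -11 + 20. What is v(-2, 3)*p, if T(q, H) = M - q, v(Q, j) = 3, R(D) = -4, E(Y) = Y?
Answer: 21/4 ≈ 5.2500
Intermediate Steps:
M = 9
T(q, H) = 9 - q
p = 7/4 (p = (9 - 1*(-5))/8 = (9 + 5)/8 = (⅛)*14 = 7/4 ≈ 1.7500)
v(-2, 3)*p = 3*(7/4) = 21/4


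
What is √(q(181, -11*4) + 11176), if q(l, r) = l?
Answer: √11357 ≈ 106.57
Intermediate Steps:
√(q(181, -11*4) + 11176) = √(181 + 11176) = √11357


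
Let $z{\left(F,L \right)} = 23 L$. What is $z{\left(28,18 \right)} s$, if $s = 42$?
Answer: $17388$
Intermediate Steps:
$z{\left(28,18 \right)} s = 23 \cdot 18 \cdot 42 = 414 \cdot 42 = 17388$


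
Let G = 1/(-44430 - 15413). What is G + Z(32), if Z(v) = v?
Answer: 1914975/59843 ≈ 32.000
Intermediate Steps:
G = -1/59843 (G = 1/(-59843) = -1/59843 ≈ -1.6710e-5)
G + Z(32) = -1/59843 + 32 = 1914975/59843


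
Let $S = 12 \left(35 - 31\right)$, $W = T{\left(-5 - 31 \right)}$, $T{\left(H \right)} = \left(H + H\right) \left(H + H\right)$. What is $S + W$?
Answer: $5232$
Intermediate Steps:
$T{\left(H \right)} = 4 H^{2}$ ($T{\left(H \right)} = 2 H 2 H = 4 H^{2}$)
$W = 5184$ ($W = 4 \left(-5 - 31\right)^{2} = 4 \left(-36\right)^{2} = 4 \cdot 1296 = 5184$)
$S = 48$ ($S = 12 \cdot 4 = 48$)
$S + W = 48 + 5184 = 5232$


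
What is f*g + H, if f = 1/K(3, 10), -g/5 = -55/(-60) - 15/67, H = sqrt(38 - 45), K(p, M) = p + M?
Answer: -2785/10452 + I*sqrt(7) ≈ -0.26646 + 2.6458*I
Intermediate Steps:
K(p, M) = M + p
H = I*sqrt(7) (H = sqrt(-7) = I*sqrt(7) ≈ 2.6458*I)
g = -2785/804 (g = -5*(-55/(-60) - 15/67) = -5*(-55*(-1/60) - 15*1/67) = -5*(11/12 - 15/67) = -5*557/804 = -2785/804 ≈ -3.4639)
f = 1/13 (f = 1/(10 + 3) = 1/13 ≈ 0.076923)
f*g + H = (1/13)*(-2785/804) + I*sqrt(7) = -2785/10452 + I*sqrt(7)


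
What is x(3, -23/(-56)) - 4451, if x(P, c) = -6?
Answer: -4457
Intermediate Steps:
x(3, -23/(-56)) - 4451 = -6 - 4451 = -4457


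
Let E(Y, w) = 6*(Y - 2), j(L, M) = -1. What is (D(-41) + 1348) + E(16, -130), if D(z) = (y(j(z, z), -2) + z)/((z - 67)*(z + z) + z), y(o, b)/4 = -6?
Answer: 2524603/1763 ≈ 1432.0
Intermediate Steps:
y(o, b) = -24 (y(o, b) = 4*(-6) = -24)
E(Y, w) = -12 + 6*Y (E(Y, w) = 6*(-2 + Y) = -12 + 6*Y)
D(z) = (-24 + z)/(z + 2*z*(-67 + z)) (D(z) = (-24 + z)/((z - 67)*(z + z) + z) = (-24 + z)/((-67 + z)*(2*z) + z) = (-24 + z)/(2*z*(-67 + z) + z) = (-24 + z)/(z + 2*z*(-67 + z)))
(D(-41) + 1348) + E(16, -130) = ((-24 - 41)/((-41)*(-133 + 2*(-41))) + 1348) + (-12 + 6*16) = (-1/41*(-65)/(-133 - 82) + 1348) + (-12 + 96) = (-1/41*(-65)/(-215) + 1348) + 84 = (-1/41*(-1/215)*(-65) + 1348) + 84 = (-13/1763 + 1348) + 84 = 2376511/1763 + 84 = 2524603/1763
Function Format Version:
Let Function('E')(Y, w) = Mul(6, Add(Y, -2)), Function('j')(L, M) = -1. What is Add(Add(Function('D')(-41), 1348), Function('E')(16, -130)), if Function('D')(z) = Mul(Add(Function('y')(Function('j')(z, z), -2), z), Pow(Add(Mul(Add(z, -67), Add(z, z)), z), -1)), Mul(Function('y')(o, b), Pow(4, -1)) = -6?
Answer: Rational(2524603, 1763) ≈ 1432.0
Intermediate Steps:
Function('y')(o, b) = -24 (Function('y')(o, b) = Mul(4, -6) = -24)
Function('E')(Y, w) = Add(-12, Mul(6, Y)) (Function('E')(Y, w) = Mul(6, Add(-2, Y)) = Add(-12, Mul(6, Y)))
Function('D')(z) = Mul(Pow(Add(z, Mul(2, z, Add(-67, z))), -1), Add(-24, z)) (Function('D')(z) = Mul(Add(-24, z), Pow(Add(Mul(Add(z, -67), Add(z, z)), z), -1)) = Mul(Add(-24, z), Pow(Add(Mul(Add(-67, z), Mul(2, z)), z), -1)) = Mul(Add(-24, z), Pow(Add(Mul(2, z, Add(-67, z)), z), -1)) = Mul(Add(-24, z), Pow(Add(z, Mul(2, z, Add(-67, z))), -1)) = Mul(Pow(Add(z, Mul(2, z, Add(-67, z))), -1), Add(-24, z)))
Add(Add(Function('D')(-41), 1348), Function('E')(16, -130)) = Add(Add(Mul(Pow(-41, -1), Pow(Add(-133, Mul(2, -41)), -1), Add(-24, -41)), 1348), Add(-12, Mul(6, 16))) = Add(Add(Mul(Rational(-1, 41), Pow(Add(-133, -82), -1), -65), 1348), Add(-12, 96)) = Add(Add(Mul(Rational(-1, 41), Pow(-215, -1), -65), 1348), 84) = Add(Add(Mul(Rational(-1, 41), Rational(-1, 215), -65), 1348), 84) = Add(Add(Rational(-13, 1763), 1348), 84) = Add(Rational(2376511, 1763), 84) = Rational(2524603, 1763)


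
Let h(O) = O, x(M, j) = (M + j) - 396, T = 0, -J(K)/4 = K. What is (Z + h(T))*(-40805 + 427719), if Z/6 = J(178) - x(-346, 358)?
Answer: -761446752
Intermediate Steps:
J(K) = -4*K
x(M, j) = -396 + M + j
Z = -1968 (Z = 6*(-4*178 - (-396 - 346 + 358)) = 6*(-712 - 1*(-384)) = 6*(-712 + 384) = 6*(-328) = -1968)
(Z + h(T))*(-40805 + 427719) = (-1968 + 0)*(-40805 + 427719) = -1968*386914 = -761446752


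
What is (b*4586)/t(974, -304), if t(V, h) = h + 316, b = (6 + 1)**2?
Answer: 112357/6 ≈ 18726.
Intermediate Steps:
b = 49 (b = 7**2 = 49)
t(V, h) = 316 + h
(b*4586)/t(974, -304) = (49*4586)/(316 - 304) = 224714/12 = 224714*(1/12) = 112357/6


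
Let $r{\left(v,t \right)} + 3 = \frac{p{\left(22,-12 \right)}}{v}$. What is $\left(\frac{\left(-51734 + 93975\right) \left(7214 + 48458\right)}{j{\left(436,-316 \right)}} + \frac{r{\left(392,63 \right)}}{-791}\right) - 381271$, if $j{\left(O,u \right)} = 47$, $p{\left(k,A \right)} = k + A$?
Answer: $\frac{361810802316141}{7286692} \approx 4.9654 \cdot 10^{7}$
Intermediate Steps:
$p{\left(k,A \right)} = A + k$
$r{\left(v,t \right)} = -3 + \frac{10}{v}$ ($r{\left(v,t \right)} = -3 + \frac{-12 + 22}{v} = -3 + \frac{10}{v}$)
$\left(\frac{\left(-51734 + 93975\right) \left(7214 + 48458\right)}{j{\left(436,-316 \right)}} + \frac{r{\left(392,63 \right)}}{-791}\right) - 381271 = \left(\frac{\left(-51734 + 93975\right) \left(7214 + 48458\right)}{47} + \frac{-3 + \frac{10}{392}}{-791}\right) - 381271 = \left(42241 \cdot 55672 \cdot \frac{1}{47} + \left(-3 + 10 \cdot \frac{1}{392}\right) \left(- \frac{1}{791}\right)\right) - 381271 = \left(2351640952 \cdot \frac{1}{47} + \left(-3 + \frac{5}{196}\right) \left(- \frac{1}{791}\right)\right) - 381271 = \left(\frac{2351640952}{47} - - \frac{583}{155036}\right) - 381271 = \left(\frac{2351640952}{47} + \frac{583}{155036}\right) - 381271 = \frac{364589006661673}{7286692} - 381271 = \frac{361810802316141}{7286692}$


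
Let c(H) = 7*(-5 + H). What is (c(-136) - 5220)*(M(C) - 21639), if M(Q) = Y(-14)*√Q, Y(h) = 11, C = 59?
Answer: 134313273 - 68277*√59 ≈ 1.3379e+8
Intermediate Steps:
c(H) = -35 + 7*H
M(Q) = 11*√Q
(c(-136) - 5220)*(M(C) - 21639) = ((-35 + 7*(-136)) - 5220)*(11*√59 - 21639) = ((-35 - 952) - 5220)*(-21639 + 11*√59) = (-987 - 5220)*(-21639 + 11*√59) = -6207*(-21639 + 11*√59) = 134313273 - 68277*√59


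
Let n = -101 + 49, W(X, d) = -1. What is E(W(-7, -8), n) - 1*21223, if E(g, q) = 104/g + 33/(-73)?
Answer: -1556904/73 ≈ -21327.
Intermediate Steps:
n = -52
E(g, q) = -33/73 + 104/g (E(g, q) = 104/g + 33*(-1/73) = 104/g - 33/73 = -33/73 + 104/g)
E(W(-7, -8), n) - 1*21223 = (-33/73 + 104/(-1)) - 1*21223 = (-33/73 + 104*(-1)) - 21223 = (-33/73 - 104) - 21223 = -7625/73 - 21223 = -1556904/73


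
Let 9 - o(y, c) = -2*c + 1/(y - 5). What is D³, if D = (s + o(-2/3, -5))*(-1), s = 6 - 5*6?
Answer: 75151448/4913 ≈ 15296.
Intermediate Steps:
o(y, c) = 9 - 1/(-5 + y) + 2*c (o(y, c) = 9 - (-2*c + 1/(y - 5)) = 9 - (-2*c + 1/(-5 + y)) = 9 - (1/(-5 + y) - 2*c) = 9 + (-1/(-5 + y) + 2*c) = 9 - 1/(-5 + y) + 2*c)
s = -24 (s = 6 - 30 = -24)
D = 422/17 (D = (-24 + (-46 - 10*(-5) + 9*(-2/3) + 2*(-5)*(-2/3))/(-5 - 2/3))*(-1) = (-24 + (-46 + 50 + 9*(-2*⅓) + 2*(-5)*(-2*⅓))/(-5 - 2*⅓))*(-1) = (-24 + (-46 + 50 + 9*(-⅔) + 2*(-5)*(-⅔))/(-5 - ⅔))*(-1) = (-24 + (-46 + 50 - 6 + 20/3)/(-17/3))*(-1) = (-24 - 3/17*14/3)*(-1) = (-24 - 14/17)*(-1) = -422/17*(-1) = 422/17 ≈ 24.824)
D³ = (422/17)³ = 75151448/4913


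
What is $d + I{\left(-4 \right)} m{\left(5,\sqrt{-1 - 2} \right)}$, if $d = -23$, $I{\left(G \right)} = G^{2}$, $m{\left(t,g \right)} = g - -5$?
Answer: $57 + 16 i \sqrt{3} \approx 57.0 + 27.713 i$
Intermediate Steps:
$m{\left(t,g \right)} = 5 + g$ ($m{\left(t,g \right)} = g + 5 = 5 + g$)
$d + I{\left(-4 \right)} m{\left(5,\sqrt{-1 - 2} \right)} = -23 + \left(-4\right)^{2} \left(5 + \sqrt{-1 - 2}\right) = -23 + 16 \left(5 + \sqrt{-3}\right) = -23 + 16 \left(5 + i \sqrt{3}\right) = -23 + \left(80 + 16 i \sqrt{3}\right) = 57 + 16 i \sqrt{3}$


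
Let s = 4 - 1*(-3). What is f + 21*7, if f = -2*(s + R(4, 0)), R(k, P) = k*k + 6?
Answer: 89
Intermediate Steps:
s = 7 (s = 4 + 3 = 7)
R(k, P) = 6 + k**2 (R(k, P) = k**2 + 6 = 6 + k**2)
f = -58 (f = -2*(7 + (6 + 4**2)) = -2*(7 + (6 + 16)) = -2*(7 + 22) = -2*29 = -58)
f + 21*7 = -58 + 21*7 = -58 + 147 = 89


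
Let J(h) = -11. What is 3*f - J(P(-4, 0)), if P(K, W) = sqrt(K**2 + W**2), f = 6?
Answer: 29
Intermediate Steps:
3*f - J(P(-4, 0)) = 3*6 - 1*(-11) = 18 + 11 = 29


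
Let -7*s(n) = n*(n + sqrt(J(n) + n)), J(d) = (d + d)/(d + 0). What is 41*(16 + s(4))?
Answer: 3936/7 - 164*sqrt(6)/7 ≈ 504.90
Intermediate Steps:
J(d) = 2 (J(d) = (2*d)/d = 2)
s(n) = -n*(n + sqrt(2 + n))/7
41*(16 + s(4)) = 41*(16 - 1/7*4*(4 + sqrt(2 + 4))) = 41*(16 - 1/7*4*(4 + sqrt(6))) = 41*(16 + (-16/7 - 4*sqrt(6)/7)) = 41*(96/7 - 4*sqrt(6)/7) = 3936/7 - 164*sqrt(6)/7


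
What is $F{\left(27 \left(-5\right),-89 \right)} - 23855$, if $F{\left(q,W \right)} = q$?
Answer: $-23990$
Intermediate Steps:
$F{\left(27 \left(-5\right),-89 \right)} - 23855 = 27 \left(-5\right) - 23855 = -135 - 23855 = -23990$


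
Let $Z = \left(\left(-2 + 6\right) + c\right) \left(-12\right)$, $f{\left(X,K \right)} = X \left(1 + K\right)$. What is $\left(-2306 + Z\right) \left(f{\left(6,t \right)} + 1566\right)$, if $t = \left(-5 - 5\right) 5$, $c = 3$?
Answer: $-3040080$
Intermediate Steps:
$t = -50$ ($t = \left(-10\right) 5 = -50$)
$Z = -84$ ($Z = \left(\left(-2 + 6\right) + 3\right) \left(-12\right) = \left(4 + 3\right) \left(-12\right) = 7 \left(-12\right) = -84$)
$\left(-2306 + Z\right) \left(f{\left(6,t \right)} + 1566\right) = \left(-2306 - 84\right) \left(6 \left(1 - 50\right) + 1566\right) = - 2390 \left(6 \left(-49\right) + 1566\right) = - 2390 \left(-294 + 1566\right) = \left(-2390\right) 1272 = -3040080$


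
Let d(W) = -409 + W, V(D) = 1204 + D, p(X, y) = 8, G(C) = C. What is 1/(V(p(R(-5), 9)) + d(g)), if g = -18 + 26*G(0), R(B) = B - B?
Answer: 1/785 ≈ 0.0012739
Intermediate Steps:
R(B) = 0
g = -18 (g = -18 + 26*0 = -18 + 0 = -18)
1/(V(p(R(-5), 9)) + d(g)) = 1/((1204 + 8) + (-409 - 18)) = 1/(1212 - 427) = 1/785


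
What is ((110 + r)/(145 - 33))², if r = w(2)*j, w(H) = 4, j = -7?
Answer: 1681/3136 ≈ 0.53603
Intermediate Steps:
r = -28 (r = 4*(-7) = -28)
((110 + r)/(145 - 33))² = ((110 - 28)/(145 - 33))² = (82/112)² = (82*(1/112))² = (41/56)² = 1681/3136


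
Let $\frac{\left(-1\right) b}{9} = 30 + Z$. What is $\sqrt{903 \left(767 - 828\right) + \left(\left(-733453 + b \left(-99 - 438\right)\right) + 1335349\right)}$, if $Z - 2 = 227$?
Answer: $12 \sqrt{12490} \approx 1341.1$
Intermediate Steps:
$Z = 229$ ($Z = 2 + 227 = 229$)
$b = -2331$ ($b = - 9 \left(30 + 229\right) = \left(-9\right) 259 = -2331$)
$\sqrt{903 \left(767 - 828\right) + \left(\left(-733453 + b \left(-99 - 438\right)\right) + 1335349\right)} = \sqrt{903 \left(767 - 828\right) - \left(-601896 + 2331 \left(-99 - 438\right)\right)} = \sqrt{903 \left(-61\right) + \left(\left(-733453 - -1251747\right) + 1335349\right)} = \sqrt{-55083 + \left(\left(-733453 + 1251747\right) + 1335349\right)} = \sqrt{-55083 + \left(518294 + 1335349\right)} = \sqrt{-55083 + 1853643} = \sqrt{1798560} = 12 \sqrt{12490}$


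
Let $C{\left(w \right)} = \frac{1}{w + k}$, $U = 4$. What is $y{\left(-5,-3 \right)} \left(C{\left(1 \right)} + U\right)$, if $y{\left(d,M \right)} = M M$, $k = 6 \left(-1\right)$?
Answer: $\frac{171}{5} \approx 34.2$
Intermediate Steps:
$k = -6$
$C{\left(w \right)} = \frac{1}{-6 + w}$ ($C{\left(w \right)} = \frac{1}{w - 6} = \frac{1}{-6 + w}$)
$y{\left(d,M \right)} = M^{2}$
$y{\left(-5,-3 \right)} \left(C{\left(1 \right)} + U\right) = \left(-3\right)^{2} \left(\frac{1}{-6 + 1} + 4\right) = 9 \left(\frac{1}{-5} + 4\right) = 9 \left(- \frac{1}{5} + 4\right) = 9 \cdot \frac{19}{5} = \frac{171}{5}$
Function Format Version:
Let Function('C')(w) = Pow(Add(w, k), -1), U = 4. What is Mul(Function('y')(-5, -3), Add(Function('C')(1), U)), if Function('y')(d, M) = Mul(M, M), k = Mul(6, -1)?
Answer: Rational(171, 5) ≈ 34.200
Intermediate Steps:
k = -6
Function('C')(w) = Pow(Add(-6, w), -1) (Function('C')(w) = Pow(Add(w, -6), -1) = Pow(Add(-6, w), -1))
Function('y')(d, M) = Pow(M, 2)
Mul(Function('y')(-5, -3), Add(Function('C')(1), U)) = Mul(Pow(-3, 2), Add(Pow(Add(-6, 1), -1), 4)) = Mul(9, Add(Pow(-5, -1), 4)) = Mul(9, Add(Rational(-1, 5), 4)) = Mul(9, Rational(19, 5)) = Rational(171, 5)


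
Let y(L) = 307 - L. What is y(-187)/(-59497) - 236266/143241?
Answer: -14127879256/8522409777 ≈ -1.6577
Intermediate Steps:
y(-187)/(-59497) - 236266/143241 = (307 - 1*(-187))/(-59497) - 236266/143241 = (307 + 187)*(-1/59497) - 236266*1/143241 = 494*(-1/59497) - 236266/143241 = -494/59497 - 236266/143241 = -14127879256/8522409777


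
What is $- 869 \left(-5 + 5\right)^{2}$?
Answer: $0$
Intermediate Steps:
$- 869 \left(-5 + 5\right)^{2} = - 869 \cdot 0^{2} = \left(-869\right) 0 = 0$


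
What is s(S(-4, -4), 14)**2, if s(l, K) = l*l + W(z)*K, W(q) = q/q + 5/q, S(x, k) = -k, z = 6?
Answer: 15625/9 ≈ 1736.1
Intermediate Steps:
W(q) = 1 + 5/q
s(l, K) = l**2 + 11*K/6 (s(l, K) = l*l + ((5 + 6)/6)*K = l**2 + ((1/6)*11)*K = l**2 + 11*K/6)
s(S(-4, -4), 14)**2 = ((-1*(-4))**2 + (11/6)*14)**2 = (4**2 + 77/3)**2 = (16 + 77/3)**2 = (125/3)**2 = 15625/9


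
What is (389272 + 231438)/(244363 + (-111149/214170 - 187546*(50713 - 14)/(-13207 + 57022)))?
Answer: 129436774234900/5703334973623 ≈ 22.695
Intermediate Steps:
(389272 + 231438)/(244363 + (-111149/214170 - 187546*(50713 - 14)/(-13207 + 57022))) = 620710/(244363 + (-111149*1/214170 - 187546/(43815/50699))) = 620710/(244363 + (-111149/214170 - 187546/(43815*(1/50699)))) = 620710/(244363 + (-111149/214170 - 187546/43815/50699)) = 620710/(244363 + (-111149/214170 - 187546*50699/43815)) = 620710/(244363 + (-111149/214170 - 9508394654/43815)) = 620710/(244363 - 45253727845347/208530190) = 620710/(5703334973623/208530190) = 620710*(208530190/5703334973623) = 129436774234900/5703334973623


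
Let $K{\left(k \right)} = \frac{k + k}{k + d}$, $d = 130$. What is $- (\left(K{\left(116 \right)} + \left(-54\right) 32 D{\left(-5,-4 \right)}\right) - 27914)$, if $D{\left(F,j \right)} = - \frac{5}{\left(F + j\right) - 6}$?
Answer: $\frac{3504154}{123} \approx 28489.0$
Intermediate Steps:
$D{\left(F,j \right)} = - \frac{5}{-6 + F + j}$
$K{\left(k \right)} = \frac{2 k}{130 + k}$ ($K{\left(k \right)} = \frac{k + k}{k + 130} = \frac{2 k}{130 + k}$)
$- (\left(K{\left(116 \right)} + \left(-54\right) 32 D{\left(-5,-4 \right)}\right) - 27914) = - (\left(2 \cdot 116 \frac{1}{130 + 116} + \left(-54\right) 32 \left(- \frac{5}{-6 - 5 - 4}\right)\right) - 27914) = - (\left(2 \cdot 116 \cdot \frac{1}{246} - 1728 \left(- \frac{5}{-15}\right)\right) - 27914) = - (\left(2 \cdot 116 \cdot \frac{1}{246} - 1728 \left(\left(-5\right) \left(- \frac{1}{15}\right)\right)\right) - 27914) = - (\left(\frac{116}{123} - 576\right) - 27914) = - (- \frac{70732}{123} - 27914) = \left(-1\right) \left(- \frac{3504154}{123}\right) = \frac{3504154}{123}$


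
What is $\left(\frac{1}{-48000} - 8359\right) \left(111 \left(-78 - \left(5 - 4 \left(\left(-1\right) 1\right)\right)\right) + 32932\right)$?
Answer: $- \frac{373546992931}{1920} \approx -1.9456 \cdot 10^{8}$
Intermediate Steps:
$\left(\frac{1}{-48000} - 8359\right) \left(111 \left(-78 - \left(5 - 4 \left(\left(-1\right) 1\right)\right)\right) + 32932\right) = \left(- \frac{1}{48000} - 8359\right) \left(111 \left(-78 + \left(-5 + 4 \left(-1\right)\right)\right) + 32932\right) = - \frac{401232001 \left(111 \left(-78 - 9\right) + 32932\right)}{48000} = - \frac{401232001 \left(111 \left(-87\right) + 32932\right)}{48000} = - \frac{401232001 \left(-9657 + 32932\right)}{48000} = \left(- \frac{401232001}{48000}\right) 23275 = - \frac{373546992931}{1920}$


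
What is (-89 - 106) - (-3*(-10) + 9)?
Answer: -234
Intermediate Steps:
(-89 - 106) - (-3*(-10) + 9) = -195 - (30 + 9) = -195 - 1*39 = -195 - 39 = -234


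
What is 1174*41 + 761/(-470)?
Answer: 22622219/470 ≈ 48132.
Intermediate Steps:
1174*41 + 761/(-470) = 48134 + 761*(-1/470) = 48134 - 761/470 = 22622219/470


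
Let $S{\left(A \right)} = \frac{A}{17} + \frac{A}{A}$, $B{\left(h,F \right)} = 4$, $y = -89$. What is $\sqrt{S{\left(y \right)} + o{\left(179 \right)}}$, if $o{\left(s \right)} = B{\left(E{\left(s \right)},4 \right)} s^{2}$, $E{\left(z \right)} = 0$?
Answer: $\frac{2 \sqrt{9259543}}{17} \approx 357.99$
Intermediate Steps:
$S{\left(A \right)} = 1 + \frac{A}{17}$ ($S{\left(A \right)} = A \frac{1}{17} + 1 = \frac{A}{17} + 1 = 1 + \frac{A}{17}$)
$o{\left(s \right)} = 4 s^{2}$
$\sqrt{S{\left(y \right)} + o{\left(179 \right)}} = \sqrt{\left(1 + \frac{1}{17} \left(-89\right)\right) + 4 \cdot 179^{2}} = \sqrt{\left(1 - \frac{89}{17}\right) + 4 \cdot 32041} = \sqrt{- \frac{72}{17} + 128164} = \sqrt{\frac{2178716}{17}} = \frac{2 \sqrt{9259543}}{17}$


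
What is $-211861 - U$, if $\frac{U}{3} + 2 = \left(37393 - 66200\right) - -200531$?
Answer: $-727027$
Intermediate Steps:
$U = 515166$ ($U = -6 + 3 \left(\left(37393 - 66200\right) - -200531\right) = -6 + 3 \left(\left(37393 - 66200\right) + 200531\right) = -6 + 3 \left(-28807 + 200531\right) = -6 + 3 \cdot 171724 = -6 + 515172 = 515166$)
$-211861 - U = -211861 - 515166 = -727027$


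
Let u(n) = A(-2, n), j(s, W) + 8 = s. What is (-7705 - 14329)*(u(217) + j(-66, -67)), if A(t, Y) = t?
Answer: 1674584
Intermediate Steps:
j(s, W) = -8 + s
u(n) = -2
(-7705 - 14329)*(u(217) + j(-66, -67)) = (-7705 - 14329)*(-2 + (-8 - 66)) = -22034*(-2 - 74) = -22034*(-76) = 1674584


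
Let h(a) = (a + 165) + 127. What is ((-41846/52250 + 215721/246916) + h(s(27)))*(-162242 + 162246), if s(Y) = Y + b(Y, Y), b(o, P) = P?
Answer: 2232404940657/1612670125 ≈ 1384.3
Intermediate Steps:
s(Y) = 2*Y (s(Y) = Y + Y = 2*Y)
h(a) = 292 + a (h(a) = (165 + a) + 127 = 292 + a)
((-41846/52250 + 215721/246916) + h(s(27)))*(-162242 + 162246) = ((-41846/52250 + 215721/246916) + (292 + 2*27))*(-162242 + 162246) = ((-41846*1/52250 + 215721*(1/246916)) + (292 + 54))*4 = ((-20923/26125 + 215721/246916) + 346)*4 = (469487657/6450680500 + 346)*4 = (2232404940657/6450680500)*4 = 2232404940657/1612670125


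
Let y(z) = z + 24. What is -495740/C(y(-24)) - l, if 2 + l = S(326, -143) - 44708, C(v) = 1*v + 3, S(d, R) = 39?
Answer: -361727/3 ≈ -1.2058e+5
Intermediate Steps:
y(z) = 24 + z
C(v) = 3 + v (C(v) = v + 3 = 3 + v)
l = -44671 (l = -2 + (39 - 44708) = -2 - 44669 = -44671)
-495740/C(y(-24)) - l = -495740/(3 + (24 - 24)) - 1*(-44671) = -495740/(3 + 0) + 44671 = -495740/3 + 44671 = -361727/3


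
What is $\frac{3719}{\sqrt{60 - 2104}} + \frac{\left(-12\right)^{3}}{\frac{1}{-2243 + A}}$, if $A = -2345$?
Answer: $7928064 - \frac{3719 i \sqrt{511}}{1022} \approx 7.9281 \cdot 10^{6} - 82.259 i$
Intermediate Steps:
$\frac{3719}{\sqrt{60 - 2104}} + \frac{\left(-12\right)^{3}}{\frac{1}{-2243 + A}} = \frac{3719}{\sqrt{60 - 2104}} + \frac{\left(-12\right)^{3}}{\frac{1}{-2243 - 2345}} = \frac{3719}{\sqrt{-2044}} - \frac{1728}{\frac{1}{-4588}} = \frac{3719}{2 i \sqrt{511}} - \frac{1728}{- \frac{1}{4588}} = 3719 \left(- \frac{i \sqrt{511}}{1022}\right) - -7928064 = - \frac{3719 i \sqrt{511}}{1022} + 7928064 = 7928064 - \frac{3719 i \sqrt{511}}{1022}$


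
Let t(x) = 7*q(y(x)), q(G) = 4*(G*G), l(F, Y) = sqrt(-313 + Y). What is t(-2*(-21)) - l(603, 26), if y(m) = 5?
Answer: 700 - I*sqrt(287) ≈ 700.0 - 16.941*I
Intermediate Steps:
q(G) = 4*G**2
t(x) = 700 (t(x) = 7*(4*5**2) = 7*(4*25) = 7*100 = 700)
t(-2*(-21)) - l(603, 26) = 700 - sqrt(-313 + 26) = 700 - sqrt(-287) = 700 - I*sqrt(287)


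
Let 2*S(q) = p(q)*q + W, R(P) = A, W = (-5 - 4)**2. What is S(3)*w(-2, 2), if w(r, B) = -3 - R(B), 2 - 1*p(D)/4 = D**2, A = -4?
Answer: -3/2 ≈ -1.5000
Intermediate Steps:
p(D) = 8 - 4*D**2
W = 81 (W = (-9)**2 = 81)
R(P) = -4
w(r, B) = 1 (w(r, B) = -3 - 1*(-4) = -3 + 4 = 1)
S(q) = 81/2 + q*(8 - 4*q**2)/2 (S(q) = ((8 - 4*q**2)*q + 81)/2 = (q*(8 - 4*q**2) + 81)/2 = (81 + q*(8 - 4*q**2))/2 = 81/2 + q*(8 - 4*q**2)/2)
S(3)*w(-2, 2) = (81/2 - 2*3*(-2 + 3**2))*1 = (81/2 - 2*3*(-2 + 9))*1 = (81/2 - 2*3*7)*1 = (81/2 - 42)*1 = -3/2*1 = -3/2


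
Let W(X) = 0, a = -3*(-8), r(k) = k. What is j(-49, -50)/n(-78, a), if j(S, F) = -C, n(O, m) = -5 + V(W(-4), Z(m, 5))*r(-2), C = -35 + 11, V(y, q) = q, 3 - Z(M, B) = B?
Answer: -24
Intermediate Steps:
Z(M, B) = 3 - B
a = 24
C = -24
n(O, m) = -1 (n(O, m) = -5 + (3 - 1*5)*(-2) = -5 + (3 - 5)*(-2) = -5 - 2*(-2) = -5 + 4 = -1)
j(S, F) = 24 (j(S, F) = -1*(-24) = 24)
j(-49, -50)/n(-78, a) = 24/(-1) = 24*(-1) = -24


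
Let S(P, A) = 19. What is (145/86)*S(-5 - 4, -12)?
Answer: 2755/86 ≈ 32.035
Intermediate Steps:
(145/86)*S(-5 - 4, -12) = (145/86)*19 = 2755/86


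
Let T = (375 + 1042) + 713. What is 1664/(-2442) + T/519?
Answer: 722974/211233 ≈ 3.4226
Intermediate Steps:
T = 2130 (T = 1417 + 713 = 2130)
1664/(-2442) + T/519 = 1664/(-2442) + 2130/519 = 1664*(-1/2442) + 2130*(1/519) = -832/1221 + 710/173 = 722974/211233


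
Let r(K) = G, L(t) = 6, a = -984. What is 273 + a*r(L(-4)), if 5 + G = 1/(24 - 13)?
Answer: 56139/11 ≈ 5103.5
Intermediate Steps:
G = -54/11 (G = -5 + 1/(24 - 13) = -5 + 1/11 = -54/11 ≈ -4.9091)
r(K) = -54/11
273 + a*r(L(-4)) = 273 - 984*(-54/11) = 273 + 53136/11 = 56139/11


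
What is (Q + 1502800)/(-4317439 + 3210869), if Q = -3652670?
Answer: 214987/110657 ≈ 1.9428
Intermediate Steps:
(Q + 1502800)/(-4317439 + 3210869) = (-3652670 + 1502800)/(-4317439 + 3210869) = -2149870/(-1106570) = -2149870*(-1/1106570) = 214987/110657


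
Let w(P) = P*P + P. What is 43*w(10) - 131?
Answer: 4599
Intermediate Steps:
w(P) = P + P² (w(P) = P² + P = P + P²)
43*w(10) - 131 = 43*(10*(1 + 10)) - 131 = 43*(10*11) - 131 = 43*110 - 131 = 4730 - 131 = 4599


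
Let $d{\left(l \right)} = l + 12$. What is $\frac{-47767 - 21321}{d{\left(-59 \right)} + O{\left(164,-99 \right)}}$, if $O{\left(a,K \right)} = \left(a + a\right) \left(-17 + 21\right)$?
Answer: $- \frac{69088}{1265} \approx -54.615$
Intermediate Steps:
$O{\left(a,K \right)} = 8 a$ ($O{\left(a,K \right)} = 2 a 4 = 8 a$)
$d{\left(l \right)} = 12 + l$
$\frac{-47767 - 21321}{d{\left(-59 \right)} + O{\left(164,-99 \right)}} = \frac{-47767 - 21321}{\left(12 - 59\right) + 8 \cdot 164} = - \frac{69088}{-47 + 1312} = - \frac{69088}{1265}$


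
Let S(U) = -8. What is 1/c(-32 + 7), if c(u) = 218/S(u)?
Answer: -4/109 ≈ -0.036697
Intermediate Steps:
c(u) = -109/4 (c(u) = 218/(-8) = 218*(-⅛) = -109/4)
1/c(-32 + 7) = 1/(-109/4) = -4/109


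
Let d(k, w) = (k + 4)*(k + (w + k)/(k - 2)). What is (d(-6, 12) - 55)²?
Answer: 6889/4 ≈ 1722.3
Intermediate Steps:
d(k, w) = (4 + k)*(k + (k + w)/(-2 + k))
(d(-6, 12) - 55)² = (((-6)³ - 4*(-6) + 3*(-6)² + 4*12 - 6*12)/(-2 - 6) - 55)² = ((-216 + 24 + 3*36 + 48 - 72)/(-8) - 55)² = (-(-216 + 24 + 108 + 48 - 72)/8 - 55)² = (-⅛*(-108) - 55)² = (27/2 - 55)² = (-83/2)² = 6889/4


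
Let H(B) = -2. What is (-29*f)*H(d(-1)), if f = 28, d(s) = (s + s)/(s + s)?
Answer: 1624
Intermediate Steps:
d(s) = 1 (d(s) = (2*s)/((2*s)) = (2*s)*(1/(2*s)) = 1)
(-29*f)*H(d(-1)) = -29*28*(-2) = -812*(-2) = 1624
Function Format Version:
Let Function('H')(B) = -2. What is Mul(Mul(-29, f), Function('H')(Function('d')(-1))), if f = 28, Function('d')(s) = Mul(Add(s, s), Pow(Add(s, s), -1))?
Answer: 1624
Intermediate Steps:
Function('d')(s) = 1 (Function('d')(s) = Mul(Mul(2, s), Pow(Mul(2, s), -1)) = Mul(Mul(2, s), Mul(Rational(1, 2), Pow(s, -1))) = 1)
Mul(Mul(-29, f), Function('H')(Function('d')(-1))) = Mul(Mul(-29, 28), -2) = Mul(-812, -2) = 1624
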